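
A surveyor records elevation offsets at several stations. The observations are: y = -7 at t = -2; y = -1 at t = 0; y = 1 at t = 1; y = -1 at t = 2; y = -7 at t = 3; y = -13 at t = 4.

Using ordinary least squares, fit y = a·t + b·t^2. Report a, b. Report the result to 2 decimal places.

Sums needed: Σt·t = 34, Σt·t^2 = 92, Σt^2·t^2 = 370.
For Xᵀy: Σt·y = -60, Σt^2·y = -302.
Determinant 34·370 − 92² = 4116.
a = ((-60)·370 − 92·(-302))/4116 = 1396/1029; b = (34·(-302) − 92·(-60))/4116 = -1187/1029.

a = 1.36, b = -1.15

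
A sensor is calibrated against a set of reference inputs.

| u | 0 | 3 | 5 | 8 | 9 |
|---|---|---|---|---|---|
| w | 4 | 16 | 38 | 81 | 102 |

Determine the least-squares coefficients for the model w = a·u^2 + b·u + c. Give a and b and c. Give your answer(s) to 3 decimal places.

a = 1.072, b = 1.209, c = 3.787

The normal system MᵀM·[a, b, c]ᵀ = Mᵀw is [[11363, 1393, 179]; [1393, 179, 25]; [179, 25, 5]]·[a, b, c]ᵀ = [14540, 1804, 241]ᵀ.
Inverting the 3×3 Gram matrix, [a, b, c]ᵀ = [2183/2037, 4927/4074, 5143/1358]ᵀ.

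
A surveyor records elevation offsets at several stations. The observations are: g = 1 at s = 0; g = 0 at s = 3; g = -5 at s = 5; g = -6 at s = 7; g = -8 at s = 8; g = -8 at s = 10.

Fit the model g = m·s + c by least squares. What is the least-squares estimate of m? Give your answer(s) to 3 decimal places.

Normal-equation sums: Σs·s = 247, Σs = 33, Σ1 = 6.
And Σs·g = -211, Σg = -26.
Normal equations: [[247, 33]; [33, 6]]·[m, c]ᵀ = [-211, -26]ᵀ.
Eliminating c: 6·(row 1) − 33·(row 2) gives 393·m = 6·(-211) − 33·(-26) = -408, so m = -136/131.
Then c = ((-26) − 33·(-136/131))/6 = 541/393.

m = -1.038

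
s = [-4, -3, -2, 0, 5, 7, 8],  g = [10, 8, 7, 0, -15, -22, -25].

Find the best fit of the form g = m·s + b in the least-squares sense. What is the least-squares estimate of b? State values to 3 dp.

From the data, Σs·s = 167, Σs = 11, Σ1 = 7.
And Σs·g = -507, Σg = -37.
So XᵀX·[m, b]ᵀ = Xᵀg: [[167, 11]; [11, 7]]·[m, b]ᵀ = [-507, -37]ᵀ.
Determinant 167·7 − 11² = 1048.
m = ((-507)·7 − 11·(-37))/1048 = -1571/524; b = (167·(-37) − 11·(-507))/1048 = -301/524.

b = -0.574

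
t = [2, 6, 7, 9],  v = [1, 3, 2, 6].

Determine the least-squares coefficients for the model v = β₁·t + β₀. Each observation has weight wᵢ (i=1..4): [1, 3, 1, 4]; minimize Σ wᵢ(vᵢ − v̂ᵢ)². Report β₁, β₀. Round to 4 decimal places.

Entries of AᵀWA: Σwᵢ·t·t = 485, Σwᵢ·t = 63, Σwᵢ·1 = 9.
Moment sums: Σwᵢ·t·v = 286, Σwᵢ·v = 36.
Normal equations: [[485, 63]; [63, 9]]·[β₁, β₀]ᵀ = [286, 36]ᵀ.
Δ = 485·9 − 63² = 396.
β₁ = (286·9 − 63·36)/396 = 17/22; β₀ = (485·36 − 63·286)/396 = -31/22.

β₁ = 0.7727, β₀ = -1.4091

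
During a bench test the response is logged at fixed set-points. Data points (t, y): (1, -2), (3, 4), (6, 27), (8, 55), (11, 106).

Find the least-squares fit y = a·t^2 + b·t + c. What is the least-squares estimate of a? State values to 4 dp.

The normal system AᵀA·[a, b, c]ᵀ = Aᵀy is [[20115, 2087, 231]; [2087, 231, 29]; [231, 29, 5]]·[a, b, c]ᵀ = [17352, 1778, 190]ᵀ.
Inverting the 3×3 Gram matrix, [a, b, c]ᵀ = [1667/1735, -1158/1735, -4369/1735]ᵀ.

a = 0.9608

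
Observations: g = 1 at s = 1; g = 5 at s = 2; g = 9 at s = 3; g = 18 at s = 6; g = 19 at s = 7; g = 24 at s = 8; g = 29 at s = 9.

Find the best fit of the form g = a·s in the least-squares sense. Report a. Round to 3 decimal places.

Entries of AᵀA: Σs·s = 244.
Moment sums: Σs·g = 732.
Normal equations: [[244]]·[a]ᵀ = [732]ᵀ.
Hence a = 732 / 244 ≈ 3.

a = 3.000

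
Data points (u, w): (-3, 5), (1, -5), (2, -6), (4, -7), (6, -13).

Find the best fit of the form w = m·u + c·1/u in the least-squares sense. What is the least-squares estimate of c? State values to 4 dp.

c = -2.9170

Normal-equation sums: Σu·u = 66, Σu·1/u = 5, Σ1/u·1/u = 209/144.
Right-hand side: Σu·w = -138, Σ1/u·w = -163/12.
MᵀM·[m, c]ᵀ = Mᵀw becomes [[66, 5]; [5, 209/144]]·[m, c]ᵀ = [-138, -163/12]ᵀ.
Δ = 66·(209/144) − 5² = 1699/24.
m = ((-138)·(209/144) − 5·(-163/12))/(1699/24) = -3177/1699; c = (66·(-163/12) − 5·(-138))/(1699/24) = -4956/1699.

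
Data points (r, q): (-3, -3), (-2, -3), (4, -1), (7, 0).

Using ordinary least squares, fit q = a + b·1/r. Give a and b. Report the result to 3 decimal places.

a = -1.338, b = 3.740

Sums needed: Σ1 = 4, Σ1/r = -37/84, Σ1/r·1/r = 3133/7056.
For Xᵀq: Σq = -7, Σ1/r·q = 9/4.
Normal equations: [[4, -37/84]; [-37/84, 3133/7056]]·[a, b]ᵀ = [-7, 9/4]ᵀ.
Determinant 4·(3133/7056) − (-37/84)² = 3721/2352.
a = ((-7)·(3133/7056) − (-37/84)·(9/4))/(3721/2352) = -14938/11163; b = (4·(9/4) − (-37/84)·(-7))/(3721/2352) = 13916/3721.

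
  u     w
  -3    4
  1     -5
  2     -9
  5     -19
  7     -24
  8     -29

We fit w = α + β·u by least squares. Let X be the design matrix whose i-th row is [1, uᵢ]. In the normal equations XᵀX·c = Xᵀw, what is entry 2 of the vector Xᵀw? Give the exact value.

Entry 2 ↔ basis u, so (Xᵀw)_{2} = Σᵢ (u)·wᵢ = (-3)·(4) + (1)·(-5) + (2)·(-9) + (5)·(-19) + (7)·(-24) + (8)·(-29) = -530.

-530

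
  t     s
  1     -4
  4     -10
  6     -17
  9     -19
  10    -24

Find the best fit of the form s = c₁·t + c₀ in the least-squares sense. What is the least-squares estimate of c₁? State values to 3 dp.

Sums needed: Σt·t = 234, Σt = 30, Σ1 = 5.
For Xᵀs: Σt·s = -557, Σs = -74.
Eliminating c₀: 5·(row 1) − 30·(row 2) gives 270·c₁ = 5·(-557) − 30·(-74) = -565, so c₁ = -113/54.
Then c₀ = ((-74) − 30·(-113/54))/5 = -101/45.

c₁ = -2.093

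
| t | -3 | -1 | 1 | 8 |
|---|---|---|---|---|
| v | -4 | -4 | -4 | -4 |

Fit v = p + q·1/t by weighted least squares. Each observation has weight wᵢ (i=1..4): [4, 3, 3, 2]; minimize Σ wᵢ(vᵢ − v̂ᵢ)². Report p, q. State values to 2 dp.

p = -4.00, q = 0.00

AᵀWA·[p, q]ᵀ = AᵀWv reads: 12·p + (-13/12)·q = -48;  (-13/12)·p + (1865/288)·q = 13/3.
(Σwᵢ·1 = 12, Σwᵢ·1/t = -13/12, Σwᵢ·1/t·1/t = 1865/288, Σwᵢ·v = -48, Σwᵢ·1/t·v = 13/3.)
Eliminating q: (1865/288)·(row 1) − (-13/12)·(row 2) gives (11021/144)·p = (1865/288)·(-48) − (-13/12)·(13/3) = -11021/36, so p = -4.
Then q = ((13/3) − (-13/12)·(-4))/(1865/288) = 0.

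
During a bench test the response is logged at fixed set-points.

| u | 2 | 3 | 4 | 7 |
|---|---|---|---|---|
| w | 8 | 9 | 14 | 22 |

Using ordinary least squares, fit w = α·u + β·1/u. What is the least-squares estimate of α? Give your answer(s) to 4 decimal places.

From the data, Σu·u = 78, Σu·1/u = 4, Σ1/u·1/u = 3133/7056.
For Xᵀw: Σu·w = 253, Σ1/u·w = 191/14.
So XᵀX·[α, β]ᵀ = Xᵀw: [[78, 4]; [4, 3133/7056]]·[α, β]ᵀ = [253, 191/14]ᵀ.
Eliminating β: (3133/7056)·(row 1) − 4·(row 2) gives (21913/1176)·α = (3133/7056)·253 − 4·(191/14) = 407593/7056, so α = 407593/131478.
Then β = ((191/14) − 4·(407593/131478))/(3133/7056) = 61320/21913.

α = 3.1001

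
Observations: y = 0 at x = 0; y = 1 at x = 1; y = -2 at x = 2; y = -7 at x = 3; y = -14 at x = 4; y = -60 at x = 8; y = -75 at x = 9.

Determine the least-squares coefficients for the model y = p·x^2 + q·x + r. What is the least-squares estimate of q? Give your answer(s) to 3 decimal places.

q = 0.310

The normal equations are: 11011·p + 1341·q + 175·r = -10209;  1341·p + 175·q + 27·r = -1235;  175·p + 27·q + 7·r = -157.
(Σx^2·x^2 = 11011, Σx^2·x = 1341, Σx^2 = 175, Σx·x = 175, Σx = 27, Σ1 = 7, Σx^2·y = -10209, Σx·y = -1235, Σy = -157.)
Solving the 3×3 system (Gaussian elimination) gives p = -45617/46641, q = 688/2221, r = 38606/46641.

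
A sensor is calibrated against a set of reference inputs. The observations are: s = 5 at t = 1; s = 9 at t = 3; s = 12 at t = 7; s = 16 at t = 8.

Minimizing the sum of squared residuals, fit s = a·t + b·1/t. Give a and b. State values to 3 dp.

a = 1.863, b = 3.716

Compute the Gram sums: Σt·t = 123, Σt·1/t = 4, Σ1/t·1/t = 32377/28224.
And Σt·s = 244, Σ1/t·s = 82/7.
XᵀX·[a, b]ᵀ = Xᵀs becomes [[123, 4]; [4, 32377/28224]]·[a, b]ᵀ = [244, 82/7]ᵀ.
det = 123·(32377/28224) − 4² = 1176929/9408.
a = (244·(32377/28224) − 4·(82/7))/(1176929/9408) = 6577492/3530787; b = (123·(82/7) − 4·244)/(1176929/9408) = 4373376/1176929.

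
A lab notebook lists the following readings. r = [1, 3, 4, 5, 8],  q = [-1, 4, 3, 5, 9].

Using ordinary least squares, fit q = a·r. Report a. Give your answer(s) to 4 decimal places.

a = 1.0435

Entries of XᵀX: Σr·r = 115.
And Σr·q = 120.
XᵀX·[a]ᵀ = Xᵀq becomes [[115]]·[a]ᵀ = [120]ᵀ.
Hence a = 120 / 115 ≈ 1.04348.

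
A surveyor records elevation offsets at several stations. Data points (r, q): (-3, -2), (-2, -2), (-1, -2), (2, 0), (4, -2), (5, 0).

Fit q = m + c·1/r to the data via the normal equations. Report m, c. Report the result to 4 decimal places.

m = -1.1484, c = 1.2560

Forming AᵀA = [[6, -53/60]; [-53/60, 6169/3600]] and Aᵀq = [-8, 19/6]ᵀ gives AᵀA·[m, c]ᵀ = Aᵀq.
Determinant 6·(6169/3600) − (-53/60)² = 6841/720.
m = ((-8)·(6169/3600) − (-53/60)·(19/6))/(6841/720) = -39282/34205; c = (6·(19/6) − (-53/60)·(-8))/(6841/720) = 8592/6841.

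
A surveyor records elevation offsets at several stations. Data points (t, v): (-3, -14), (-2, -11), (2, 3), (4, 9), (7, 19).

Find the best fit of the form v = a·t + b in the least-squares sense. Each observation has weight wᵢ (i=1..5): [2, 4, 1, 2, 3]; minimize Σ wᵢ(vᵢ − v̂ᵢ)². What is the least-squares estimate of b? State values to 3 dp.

b = -4.203

With design matrix X, XᵀWX = [[217, 17]; [17, 12]] and XᵀWv = [649, 6]ᵀ.
Δ = 217·12 − 17² = 2315.
a = (649·12 − 17·6)/2315 = 7686/2315; b = (217·6 − 17·649)/2315 = -9731/2315.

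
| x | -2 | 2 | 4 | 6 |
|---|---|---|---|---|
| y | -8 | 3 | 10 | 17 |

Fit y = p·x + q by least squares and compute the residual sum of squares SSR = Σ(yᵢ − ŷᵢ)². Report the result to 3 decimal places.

SSR = 1.543

Forming MᵀM = [[60, 10]; [10, 4]] and Mᵀy = [164, 22]ᵀ gives MᵀM·[p, q]ᵀ = Mᵀy.
Determinant 60·4 − 10² = 140.
p = (164·4 − 10·22)/140 = 109/35; q = (60·22 − 10·164)/140 = -16/7.
Residuals: 18/35, -33/35, -6/35, 3/5; SSR = 54/35.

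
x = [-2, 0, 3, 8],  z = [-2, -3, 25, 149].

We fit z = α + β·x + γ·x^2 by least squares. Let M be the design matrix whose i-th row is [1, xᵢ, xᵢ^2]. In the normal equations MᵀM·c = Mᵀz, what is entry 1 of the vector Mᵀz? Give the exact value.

169

Entry 1 ↔ basis 1, so (Mᵀz)_{1} = Σᵢ zᵢ = (1)·(-2) + (1)·(-3) + (1)·(25) + (1)·(149) = 169.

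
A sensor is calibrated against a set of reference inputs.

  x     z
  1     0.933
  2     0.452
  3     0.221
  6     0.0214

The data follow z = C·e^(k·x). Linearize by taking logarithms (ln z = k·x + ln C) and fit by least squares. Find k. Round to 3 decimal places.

Taking logs, ln z = k·x + ln C, so regress ln z on x.
Σx = 12.0000, Σ(x)² = 50.0000, Σln z = -6.2174, Σx·ln z = -29.2525.
Equations: 50.0000·k + 12.0000·ln C = -29.2525;  12.0000·k + 4·ln C = -6.2174.
Solving (det = 56.0000): k = -0.75717, ln C = 0.71715.

k = -0.757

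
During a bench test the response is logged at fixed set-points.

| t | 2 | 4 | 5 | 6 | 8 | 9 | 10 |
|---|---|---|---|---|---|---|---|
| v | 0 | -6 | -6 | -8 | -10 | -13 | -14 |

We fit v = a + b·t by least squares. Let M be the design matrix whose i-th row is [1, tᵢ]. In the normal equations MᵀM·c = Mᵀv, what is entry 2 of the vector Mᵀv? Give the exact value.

-439

Entry 2 ↔ basis t, so (Mᵀv)_{2} = Σᵢ (t)·vᵢ = (2)·(0) + (4)·(-6) + (5)·(-6) + (6)·(-8) + (8)·(-10) + (9)·(-13) + (10)·(-14) = -439.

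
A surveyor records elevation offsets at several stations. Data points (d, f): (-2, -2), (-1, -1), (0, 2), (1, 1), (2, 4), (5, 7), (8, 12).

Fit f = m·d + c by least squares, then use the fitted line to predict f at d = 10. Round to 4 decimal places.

XᵀX·[m, c]ᵀ = Xᵀf reads: 99·m + 13·c = 145;  13·m + 7·c = 23.
Eliminating c: 7·(row 1) − 13·(row 2) gives 524·m = 7·145 − 13·23 = 716, so m = 179/131.
Then c = (23 − 13·(179/131))/7 = 98/131.
At d = 10: f̂ = (179/131)·(10) + (98/131)·(1) = 1888/131.

f̂ = 14.4122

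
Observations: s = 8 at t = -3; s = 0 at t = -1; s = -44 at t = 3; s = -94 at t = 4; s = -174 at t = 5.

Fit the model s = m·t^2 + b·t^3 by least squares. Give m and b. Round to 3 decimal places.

With design matrix X, XᵀX = [[1044, 4148]; [4148, 21180]] and Xᵀs = [-6178, -29170]ᵀ.
Δ = 1044·21180 − 4148² = 4906016.
m = ((-6178)·21180 − 4148·(-29170))/4906016 = -615805/306626; b = (1044·(-29170) − 4148·(-6178))/4906016 = -150848/153313.

m = -2.008, b = -0.984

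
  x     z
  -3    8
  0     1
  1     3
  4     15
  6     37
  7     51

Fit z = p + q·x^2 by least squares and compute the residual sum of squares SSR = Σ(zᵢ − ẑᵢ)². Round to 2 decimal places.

Setting ∂/∂p … = 0 gives: 6·p + 111·q = 115;  111·p + 4035·q = 4146.
(Σ1 = 6, Σx^2 = 111, Σx^2·x^2 = 4035, Σz = 115, Σx^2·z = 4146.)
Eliminating q: 4035·(row 1) − 111·(row 2) gives 11889·p = 4035·115 − 111·4146 = 3819, so p = 1273/3963.
Then q = (4146 − 111·(1273/3963))/4035 = 4037/3963.
Residuals: -5902/3963, 2690/3963, 2193/1321, -2140/1321, 26/3963, 1009/1321; SSR = 34250/3963.

SSR = 8.64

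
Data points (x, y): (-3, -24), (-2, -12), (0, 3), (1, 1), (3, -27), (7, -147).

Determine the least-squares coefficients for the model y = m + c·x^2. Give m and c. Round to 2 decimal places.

m = 2.29, c = -3.05

MᵀM·[m, c]ᵀ = Mᵀy reads: 6·m + 72·c = -206;  72·m + 2580·c = -7709.
Eliminating c: 2580·(row 1) − 72·(row 2) gives 10296·m = 2580·(-206) − 72·(-7709) = 23568, so m = 982/429.
Then c = ((-7709) − 72·(982/429))/2580 = -5237/1716.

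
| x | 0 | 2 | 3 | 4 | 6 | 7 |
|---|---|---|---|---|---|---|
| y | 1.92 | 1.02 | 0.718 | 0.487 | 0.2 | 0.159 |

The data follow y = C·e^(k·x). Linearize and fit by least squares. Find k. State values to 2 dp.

With ln yᵢ as the transformed response and xᵢ as the regressor:
XᵀX = [[114.0000, 22.0000]; [22.0000, 6]], rhs = [-26.3608, -3.8269]ᵀ  (here Σx = 22.0000, Σ(x)² = 114.0000, Σln y = -3.8269, Σx·ln y = -26.3608).
Slope k = (n·Σx·ln y − Σx·Σln y)/(n·Σ(x)² − (Σx)²) = (6·-26.3608 − 22.0000·-3.8269)/200.0000 = -0.36986; ln C = (Σln y − k·Σx)/n = 0.71833.

k = -0.37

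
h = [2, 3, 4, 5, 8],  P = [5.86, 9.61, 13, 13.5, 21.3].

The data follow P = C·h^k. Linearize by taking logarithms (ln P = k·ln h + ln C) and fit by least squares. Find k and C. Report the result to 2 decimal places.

k = 0.90, C = 3.38

Linearized form: ln P = k·ln h + ln C. From the 5 transformed points,
Σln h = 6.8669, Σ(ln h)² = 10.5236, Σln P = 12.2573, Σln h·ln P = 17.8166.
Equations: 10.5236·k + 6.8669·ln C = 17.8166;  6.8669·k + 5·ln C = 12.2573.
Solving (det = 5.4631): k = 0.89927, ln C = 1.21642, so C = exp(1.21642) = 3.37507.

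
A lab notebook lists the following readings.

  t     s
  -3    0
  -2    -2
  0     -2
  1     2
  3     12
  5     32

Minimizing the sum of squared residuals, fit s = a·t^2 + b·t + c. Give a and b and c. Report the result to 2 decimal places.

Entries of MᵀM: Σt^2·t^2 = 804, Σt^2·t = 118, Σt^2 = 48, Σt·t = 48, Σt = 4, Σ1 = 6.
And Σt^2·s = 902, Σt·s = 202, Σs = 42.
So MᵀM·[a, b, c]ᵀ = Mᵀs: [[804, 118, 48]; [118, 48, 4]; [48, 4, 6]]·[a, b, c]ᵀ = [902, 202, 42]ᵀ.
Row-reducing yields a = 8021/8733, b = 6101/2911, c = -15239/8733.

a = 0.92, b = 2.10, c = -1.74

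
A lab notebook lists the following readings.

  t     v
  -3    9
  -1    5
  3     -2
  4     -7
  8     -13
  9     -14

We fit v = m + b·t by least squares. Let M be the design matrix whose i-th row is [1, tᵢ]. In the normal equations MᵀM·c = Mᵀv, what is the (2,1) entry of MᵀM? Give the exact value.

Row 2 ↔ basis t, column 1 ↔ basis 1, so (MᵀM)_{2,1} = Σᵢ t = (-3)·(1) + (-1)·(1) + (3)·(1) + (4)·(1) + (8)·(1) + (9)·(1) = 20.

20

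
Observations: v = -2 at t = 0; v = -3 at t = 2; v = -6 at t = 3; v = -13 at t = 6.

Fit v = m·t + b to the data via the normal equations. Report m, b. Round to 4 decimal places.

Entries of MᵀM: Σt·t = 49, Σt = 11, Σ1 = 4.
For Mᵀv: Σt·v = -102, Σv = -24.
det = 49·4 − 11² = 75.
m = ((-102)·4 − 11·(-24))/75 = -48/25; b = (49·(-24) − 11·(-102))/75 = -18/25.

m = -1.9200, b = -0.7200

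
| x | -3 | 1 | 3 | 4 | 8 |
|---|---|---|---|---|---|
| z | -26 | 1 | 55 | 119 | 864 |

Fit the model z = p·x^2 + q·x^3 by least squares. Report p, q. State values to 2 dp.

p = 1.53, q = 1.50

Setting ∂/∂p … = 0 gives: 4515·p + 33793·q = 57462;  33793·p + 267699·q = 452172.
Eliminating q: 267699·(row 1) − 33793·(row 2) gives 66694136·p = 267699·57462 − 33793·452172 = 102271542, so p = 51135771/33347068.
Then q = (452172 − 33793·(51135771/33347068))/267699 = 49871607/33347068.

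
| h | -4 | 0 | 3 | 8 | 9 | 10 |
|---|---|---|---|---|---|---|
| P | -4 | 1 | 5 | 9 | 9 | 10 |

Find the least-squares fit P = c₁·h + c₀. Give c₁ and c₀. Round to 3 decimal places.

The normal system MᵀM·[c₁, c₀]ᵀ = MᵀP is [[270, 26]; [26, 6]]·[c₁, c₀]ᵀ = [284, 30]ᵀ.
Eliminating c₀: 6·(row 1) − 26·(row 2) gives 944·c₁ = 6·284 − 26·30 = 924, so c₁ = 231/236.
Then c₀ = (30 − 26·(231/236))/6 = 179/236.

c₁ = 0.979, c₀ = 0.758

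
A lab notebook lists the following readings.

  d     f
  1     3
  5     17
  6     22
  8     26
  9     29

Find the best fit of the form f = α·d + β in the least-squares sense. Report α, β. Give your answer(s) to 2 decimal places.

Setting ∂/∂α … = 0 gives: 207·α + 29·β = 689;  29·α + 5·β = 97.
(Σd·d = 207, Σd = 29, Σ1 = 5, Σd·f = 689, Σf = 97.)
Eliminating β: 5·(row 1) − 29·(row 2) gives 194·α = 5·689 − 29·97 = 632, so α = 316/97.
Then β = (97 − 29·(316/97))/5 = 49/97.

α = 3.26, β = 0.51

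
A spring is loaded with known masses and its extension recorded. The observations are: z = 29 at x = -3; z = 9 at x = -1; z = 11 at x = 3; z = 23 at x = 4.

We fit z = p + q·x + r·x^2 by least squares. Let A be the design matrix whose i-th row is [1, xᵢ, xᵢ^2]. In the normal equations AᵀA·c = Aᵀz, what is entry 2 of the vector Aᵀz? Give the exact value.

29

Entry 2 ↔ basis x, so (Aᵀz)_{2} = Σᵢ (x)·zᵢ = (-3)·(29) + (-1)·(9) + (3)·(11) + (4)·(23) = 29.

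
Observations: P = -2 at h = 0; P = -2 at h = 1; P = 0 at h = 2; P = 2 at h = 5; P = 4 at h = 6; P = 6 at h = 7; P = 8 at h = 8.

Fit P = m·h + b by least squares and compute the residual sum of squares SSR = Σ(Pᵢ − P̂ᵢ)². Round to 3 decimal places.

The normal system AᵀA·[m, b]ᵀ = AᵀP is [[179, 29]; [29, 7]]·[m, b]ᵀ = [138, 16]ᵀ.
det = 179·7 − 29² = 412.
m = (138·7 − 29·16)/412 = 251/206; b = (179·16 − 29·138)/412 = -569/206.
Residuals: 157/206, -47/103, 67/206, -137/103, -113/206, 24/103, 209/206; SSR = 417/103.

SSR = 4.049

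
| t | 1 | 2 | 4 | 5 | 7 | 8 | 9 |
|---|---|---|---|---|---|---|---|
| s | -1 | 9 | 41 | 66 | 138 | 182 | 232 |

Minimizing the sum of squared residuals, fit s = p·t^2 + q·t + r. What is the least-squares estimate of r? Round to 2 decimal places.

r = -1.63

With design matrix M, MᵀM = [[13956, 1782, 240]; [1782, 240, 36]; [240, 36, 7]] and Mᵀs = [39543, 5021, 667]ᵀ.
Solving the 3×3 system (Gaussian elimination) gives p = 16899/5522, q = -25807/16566, r = -4493/2761.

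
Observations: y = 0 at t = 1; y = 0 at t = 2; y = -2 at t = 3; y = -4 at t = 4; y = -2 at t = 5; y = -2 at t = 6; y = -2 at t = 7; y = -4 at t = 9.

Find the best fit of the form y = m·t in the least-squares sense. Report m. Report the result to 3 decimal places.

From the data, Σt·t = 221.
For Aᵀy: Σt·y = -94.
m = (-94)/221 = -0.425339.

m = -0.425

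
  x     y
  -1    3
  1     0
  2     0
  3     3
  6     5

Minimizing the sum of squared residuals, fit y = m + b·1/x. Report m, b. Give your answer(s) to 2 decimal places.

The normal equations are: 5·m + 1·b = 11;  1·m + (43/18)·b = -7/6.
(Σ1 = 5, Σ1/x = 1, Σ1/x·1/x = 43/18, Σy = 11, Σ1/x·y = -7/6.)
Eliminating b: (43/18)·(row 1) − 1·(row 2) gives (197/18)·m = (43/18)·11 − 1·(-7/6) = 247/9, so m = 494/197.
Then b = ((-7/6) − 1·(494/197))/(43/18) = -303/197.

m = 2.51, b = -1.54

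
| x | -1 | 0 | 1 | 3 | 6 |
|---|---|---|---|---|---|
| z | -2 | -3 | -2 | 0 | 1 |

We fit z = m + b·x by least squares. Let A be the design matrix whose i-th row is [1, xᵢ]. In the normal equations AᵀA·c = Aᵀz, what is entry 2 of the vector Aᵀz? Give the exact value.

Entry 2 ↔ basis x, so (Aᵀz)_{2} = Σᵢ (x)·zᵢ = (-1)·(-2) + (0)·(-3) + (1)·(-2) + (3)·(0) + (6)·(1) = 6.

6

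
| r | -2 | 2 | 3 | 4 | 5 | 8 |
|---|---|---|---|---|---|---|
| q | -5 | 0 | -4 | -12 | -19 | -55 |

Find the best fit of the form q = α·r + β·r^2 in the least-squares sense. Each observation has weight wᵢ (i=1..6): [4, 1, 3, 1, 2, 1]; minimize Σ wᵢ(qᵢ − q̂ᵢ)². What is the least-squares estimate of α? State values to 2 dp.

α = 1.07

Sums needed: Σwᵢ·r·r = 177, Σwᵢ·r·r^2 = 883, Σwᵢ·r^2·r^2 = 5925.
And Σwᵢ·r·q = -674, Σwᵢ·r^2·q = -4850.
Normal equations: [[177, 883]; [883, 5925]]·[α, β]ᵀ = [-674, -4850]ᵀ.
Eliminating β: 5925·(row 1) − 883·(row 2) gives 269036·α = 5925·(-674) − 883·(-4850) = 289100, so α = 72275/67259.
Then β = ((-4850) − 883·(72275/67259))/5925 = -65827/67259.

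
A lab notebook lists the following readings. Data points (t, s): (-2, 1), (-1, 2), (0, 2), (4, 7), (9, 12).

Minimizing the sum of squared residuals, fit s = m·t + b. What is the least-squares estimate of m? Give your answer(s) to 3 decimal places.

m = 1.024

With design matrix M, MᵀM = [[102, 10]; [10, 5]] and Mᵀs = [132, 24]ᵀ.
det = 102·5 − 10² = 410.
m = (132·5 − 10·24)/410 = 42/41; b = (102·24 − 10·132)/410 = 564/205.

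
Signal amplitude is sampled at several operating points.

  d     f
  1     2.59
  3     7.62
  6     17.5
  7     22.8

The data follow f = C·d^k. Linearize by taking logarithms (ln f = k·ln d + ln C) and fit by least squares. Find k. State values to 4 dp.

With ln fᵢ as the transformed response and ln dᵢ as the regressor:
Over the data: Σln d = 4.8363, Σ(ln d)² = 8.2039, Σln f = 8.9714, Σln d·ln f = 13.4438.
Normal system: [[8.2039, 4.8363]; [4.8363, 4]]·[k, ln C]ᵀ = [13.4438, 8.9714]ᵀ.
Slope k = (n·Σln d·ln f − Σln d·Σln f)/(n·Σ(ln d)² − (Σln d)²) = (4·13.4438 − 4.8363·8.9714)/9.4260 = 1.10195; ln C = (Σln f − k·Σln d)/n = 0.91051.

k = 1.1019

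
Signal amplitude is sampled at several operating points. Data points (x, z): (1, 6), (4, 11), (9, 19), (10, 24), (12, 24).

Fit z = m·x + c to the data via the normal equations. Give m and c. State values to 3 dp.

m = 1.742, c = 4.261

Normal-equation sums: Σx·x = 342, Σx = 36, Σ1 = 5.
Right-hand side: Σx·z = 749, Σz = 84.
Normal equations: [[342, 36]; [36, 5]]·[m, c]ᵀ = [749, 84]ᵀ.
Determinant 342·5 − 36² = 414.
m = (749·5 − 36·84)/414 = 721/414; c = (342·84 − 36·749)/414 = 98/23.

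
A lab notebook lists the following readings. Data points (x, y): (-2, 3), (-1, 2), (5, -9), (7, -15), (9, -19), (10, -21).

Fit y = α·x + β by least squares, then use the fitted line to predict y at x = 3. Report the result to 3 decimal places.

ŷ = -6.436

The normal system AᵀA·[α, β]ᵀ = Aᵀy is [[260, 28]; [28, 6]]·[α, β]ᵀ = [-539, -59]ᵀ.
Determinant 260·6 − 28² = 776.
α = ((-539)·6 − 28·(-59))/776 = -791/388; β = (260·(-59) − 28·(-539))/776 = -31/97.
At x = 3: ŷ = (-791/388)·(3) + (-31/97)·(1) = -2497/388.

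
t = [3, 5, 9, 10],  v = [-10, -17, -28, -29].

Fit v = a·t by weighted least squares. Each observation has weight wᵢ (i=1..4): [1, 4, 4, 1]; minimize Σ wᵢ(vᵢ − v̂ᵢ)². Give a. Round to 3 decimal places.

Forming MᵀWM = [[533]] and MᵀWv = [-1668]ᵀ gives MᵀWM·[a]ᵀ = MᵀWv.
a = (-1668)/533 = -3.12946.

a = -3.129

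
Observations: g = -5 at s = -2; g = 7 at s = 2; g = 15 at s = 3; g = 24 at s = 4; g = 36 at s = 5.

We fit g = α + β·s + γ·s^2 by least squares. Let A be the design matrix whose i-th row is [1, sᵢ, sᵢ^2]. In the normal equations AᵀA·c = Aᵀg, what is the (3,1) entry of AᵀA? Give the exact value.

Row 3 ↔ basis s^2, column 1 ↔ basis 1, so (AᵀA)_{3,1} = Σᵢ s^2 = (4)·(1) + (4)·(1) + (9)·(1) + (16)·(1) + (25)·(1) = 58.

58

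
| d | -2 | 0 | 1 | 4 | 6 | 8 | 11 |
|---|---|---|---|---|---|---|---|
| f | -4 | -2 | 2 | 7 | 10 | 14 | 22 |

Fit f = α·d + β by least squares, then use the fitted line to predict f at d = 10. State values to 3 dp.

f̂ = 18.815

Entries of AᵀA: Σd·d = 242, Σd = 28, Σ1 = 7.
And Σd·f = 452, Σf = 49.
AᵀA·[α, β]ᵀ = Aᵀf becomes [[242, 28]; [28, 7]]·[α, β]ᵀ = [452, 49]ᵀ.
Δ = 242·7 − 28² = 910.
α = (452·7 − 28·49)/910 = 128/65; β = (242·49 − 28·452)/910 = -57/65.
At d = 10: f̂ = (128/65)·(10) + (-57/65)·(1) = 1223/65.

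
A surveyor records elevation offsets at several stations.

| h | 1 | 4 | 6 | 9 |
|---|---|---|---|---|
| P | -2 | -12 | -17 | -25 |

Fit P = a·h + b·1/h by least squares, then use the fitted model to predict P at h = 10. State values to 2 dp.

P̂ = -28.26

Setting ∂/∂a … = 0 gives: 134·a + 4·b = -377;  4·a + (1429/1296)·b = -191/18.
(Σh·h = 134, Σh·1/h = 4, Σ1/h·1/h = 1429/1296, Σh·P = -377, Σ1/h·P = -191/18.)
Determinant 134·(1429/1296) − 4² = 85375/648.
a = ((-377)·(1429/1296) − 4·(-191/18))/(85375/648) = -19349/6830; b = (134·(-191/18) − 4·(-377))/(85375/648) = 2232/3415.
At h = 10: P̂ = (-19349/6830)·(10) + (2232/3415)·(1/10) = -482609/17075.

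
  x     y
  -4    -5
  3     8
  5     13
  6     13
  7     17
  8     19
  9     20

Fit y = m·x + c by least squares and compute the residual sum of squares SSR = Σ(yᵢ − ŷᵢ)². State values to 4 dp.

Compute the Gram sums: Σx·x = 280, Σx = 34, Σ1 = 7.
For Aᵀy: Σx·y = 638, Σy = 85.
AᵀA·[m, c]ᵀ = Aᵀy becomes [[280, 34]; [34, 7]]·[m, c]ᵀ = [638, 85]ᵀ.
Eliminating c: 7·(row 1) − 34·(row 2) gives 804·m = 7·638 − 34·85 = 1576, so m = 394/201.
Then c = (85 − 34·(394/201))/7 = 527/201.
Residuals: 44/201, -101/201, 116/201, -278/201, 44/67, 140/201, -53/201; SSR = 710/201.

SSR = 3.5323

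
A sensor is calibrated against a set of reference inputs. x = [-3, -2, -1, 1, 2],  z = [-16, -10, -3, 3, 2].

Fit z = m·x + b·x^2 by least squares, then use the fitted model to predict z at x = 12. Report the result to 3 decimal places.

Forming AᵀA = [[19, -27]; [-27, 115]] and Aᵀz = [78, -176]ᵀ gives AᵀA·[m, b]ᵀ = Aᵀz.
Eliminating b: 115·(row 1) − (-27)·(row 2) gives 1456·m = 115·78 − (-27)·(-176) = 4218, so m = 2109/728.
Then b = ((-176) − (-27)·(2109/728))/115 = -619/728.
At x = 12: ẑ = (2109/728)·(12) + (-619/728)·(144) = -15957/182.

ẑ = -87.676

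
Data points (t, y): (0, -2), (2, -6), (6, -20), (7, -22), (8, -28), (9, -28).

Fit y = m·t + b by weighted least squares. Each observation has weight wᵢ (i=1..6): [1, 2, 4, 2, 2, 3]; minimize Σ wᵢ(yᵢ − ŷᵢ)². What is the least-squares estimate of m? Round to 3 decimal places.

Sums needed: Σwᵢ·t·t = 621, Σwᵢ·t = 85, Σwᵢ·1 = 14.
Right-hand side: Σwᵢ·t·y = -2016, Σwᵢ·y = -278.
So AᵀWA·[m, b]ᵀ = AᵀWy: [[621, 85]; [85, 14]]·[m, b]ᵀ = [-2016, -278]ᵀ.
Determinant 621·14 − 85² = 1469.
m = ((-2016)·14 − 85·(-278))/1469 = -4594/1469; b = (621·(-278) − 85·(-2016))/1469 = -1278/1469.

m = -3.127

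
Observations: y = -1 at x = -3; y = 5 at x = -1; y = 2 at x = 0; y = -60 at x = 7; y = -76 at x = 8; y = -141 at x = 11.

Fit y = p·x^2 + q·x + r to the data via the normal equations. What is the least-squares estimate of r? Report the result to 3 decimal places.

r = 3.136

Normal-equation sums: Σx^2·x^2 = 21220, Σx^2·x = 2158, Σx^2 = 244, Σx·x = 244, Σx = 22, Σ1 = 6.
Right-hand side: Σx^2·y = -24869, Σx·y = -2581, Σy = -271.
So MᵀM·[p, q, r]ᵀ = Mᵀy: [[21220, 2158, 244]; [2158, 244, 22]; [244, 22, 6]]·[p, q, r]ᵀ = [-24869, -2581, -271]ᵀ.
Row-reducing yields p = -76969/74766, q = -656359/373830, r = 195393/62305.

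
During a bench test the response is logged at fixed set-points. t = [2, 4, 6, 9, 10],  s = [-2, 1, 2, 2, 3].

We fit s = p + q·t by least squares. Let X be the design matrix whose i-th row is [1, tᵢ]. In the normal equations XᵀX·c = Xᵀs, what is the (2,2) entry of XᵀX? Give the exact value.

Row 2 ↔ basis t, column 2 ↔ basis t, so (XᵀX)_{2,2} = Σᵢ (t)·(t) = (2)·(2) + (4)·(4) + (6)·(6) + (9)·(9) + (10)·(10) = 237.

237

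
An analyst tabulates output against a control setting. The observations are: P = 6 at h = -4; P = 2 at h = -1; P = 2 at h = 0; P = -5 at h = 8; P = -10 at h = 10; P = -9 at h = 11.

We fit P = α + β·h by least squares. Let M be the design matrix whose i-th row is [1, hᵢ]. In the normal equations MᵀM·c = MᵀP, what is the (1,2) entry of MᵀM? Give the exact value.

24

Row 1 ↔ basis 1, column 2 ↔ basis h, so (MᵀM)_{1,2} = Σᵢ h = (1)·(-4) + (1)·(-1) + (1)·(0) + (1)·(8) + (1)·(10) + (1)·(11) = 24.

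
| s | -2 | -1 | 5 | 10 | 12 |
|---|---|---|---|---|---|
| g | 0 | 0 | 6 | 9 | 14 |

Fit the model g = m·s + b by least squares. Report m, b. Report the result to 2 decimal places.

Sums needed: Σs·s = 274, Σs = 24, Σ1 = 5.
Moment sums: Σs·g = 288, Σg = 29.
XᵀX·[m, b]ᵀ = Xᵀg becomes [[274, 24]; [24, 5]]·[m, b]ᵀ = [288, 29]ᵀ.
det = 274·5 − 24² = 794.
m = (288·5 − 24·29)/794 = 372/397; b = (274·29 − 24·288)/794 = 517/397.

m = 0.94, b = 1.30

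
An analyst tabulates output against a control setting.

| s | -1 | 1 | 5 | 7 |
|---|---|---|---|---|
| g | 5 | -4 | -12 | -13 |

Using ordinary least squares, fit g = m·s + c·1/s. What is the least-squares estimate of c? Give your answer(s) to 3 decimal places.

Normal-equation sums: Σs·s = 76, Σs·1/s = 4, Σ1/s·1/s = 2524/1225.
Moment sums: Σs·g = -160, Σ1/s·g = -464/35.
det = 76·(2524/1225) − 4² = 172224/1225.
m = ((-160)·(2524/1225) − 4·(-464/35))/(172224/1225) = -1765/897; c = (76·(-464/35) − 4·(-160))/(172224/1225) = -2345/897.

c = -2.614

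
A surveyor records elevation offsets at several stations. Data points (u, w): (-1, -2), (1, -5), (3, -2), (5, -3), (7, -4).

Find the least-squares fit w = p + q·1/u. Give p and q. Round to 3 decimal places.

Compute the Gram sums: Σ1 = 5, Σ1/u = 71/105, Σ1/u·1/u = 23941/11025.
And Σw = -16, Σ1/u·w = -508/105.
Normal equations: [[5, 71/105]; [71/105, 23941/11025]]·[p, q]ᵀ = [-16, -508/105]ᵀ.
det = 5·(23941/11025) − (71/105)² = 114664/11025.
p = ((-16)·(23941/11025) − (71/105)·(-508/105))/(114664/11025) = -86747/28666; q = (5·(-508/105) − (71/105)·(-16))/(114664/11025) = -36855/28666.

p = -3.026, q = -1.286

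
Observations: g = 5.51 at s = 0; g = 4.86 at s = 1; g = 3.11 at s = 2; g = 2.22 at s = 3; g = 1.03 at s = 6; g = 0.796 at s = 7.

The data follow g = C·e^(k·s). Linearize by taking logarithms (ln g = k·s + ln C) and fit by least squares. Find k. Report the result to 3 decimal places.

Taking logs, ln g = k·s + ln C, so regress ln g on s.
Sums: Σs = 19.0000, Σ(s)² = 99.0000, Σln g = 5.0211, Σs·ln g = 4.8231.
Normal system: [[99.0000, 19.0000]; [19.0000, 6]]·[k, ln C]ᵀ = [4.8231, 5.0211]ᵀ.
Solving (det = 233.0000): k = -0.28525, ln C = 1.74015.

k = -0.285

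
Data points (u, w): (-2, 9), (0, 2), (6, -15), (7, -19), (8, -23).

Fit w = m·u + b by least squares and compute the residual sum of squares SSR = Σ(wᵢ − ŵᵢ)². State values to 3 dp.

SSR = 2.047

The normal equations are: 153·m + 19·b = -425;  19·m + 5·b = -46.
det = 153·5 − 19² = 404.
m = ((-425)·5 − 19·(-46))/404 = -1251/404; b = (153·(-46) − 19·(-425))/404 = 1037/404.
Residuals: 97/404, -229/404, 409/404, 11/101, -321/404; SSR = 827/404.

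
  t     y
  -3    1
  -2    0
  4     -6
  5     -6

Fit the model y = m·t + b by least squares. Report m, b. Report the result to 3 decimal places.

Setting ∂/∂m … = 0 gives: 54·m + 4·b = -57;  4·m + 4·b = -11.
Eliminating b: 4·(row 1) − 4·(row 2) gives 200·m = 4·(-57) − 4·(-11) = -184, so m = -23/25.
Then b = ((-11) − 4·(-23/25))/4 = -183/100.

m = -0.920, b = -1.830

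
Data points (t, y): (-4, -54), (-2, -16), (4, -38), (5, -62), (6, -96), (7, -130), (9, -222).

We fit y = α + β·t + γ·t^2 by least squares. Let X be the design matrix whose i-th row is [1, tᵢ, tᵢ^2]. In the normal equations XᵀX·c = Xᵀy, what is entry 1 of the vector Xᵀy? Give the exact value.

Entry 1 ↔ basis 1, so (Xᵀy)_{1} = Σᵢ yᵢ = (1)·(-54) + (1)·(-16) + (1)·(-38) + (1)·(-62) + (1)·(-96) + (1)·(-130) + (1)·(-222) = -618.

-618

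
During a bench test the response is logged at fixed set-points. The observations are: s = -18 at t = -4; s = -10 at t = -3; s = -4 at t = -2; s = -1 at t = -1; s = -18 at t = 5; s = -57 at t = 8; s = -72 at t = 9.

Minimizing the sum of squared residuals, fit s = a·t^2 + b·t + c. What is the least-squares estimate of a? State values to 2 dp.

The normal system AᵀA·[a, b, c]ᵀ = Aᵀs is [[11636, 1266, 200]; [1266, 200, 12]; [200, 12, 7]]·[a, b, c]ᵀ = [-10325, -1083, -180]ᵀ.
Row-reducing yields a = -752207/736162, b = 692697/736162, c = 98162/52583.

a = -1.02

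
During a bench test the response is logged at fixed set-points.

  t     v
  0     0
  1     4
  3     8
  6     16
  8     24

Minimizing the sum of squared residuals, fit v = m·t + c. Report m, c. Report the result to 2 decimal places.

XᵀX·[m, c]ᵀ = Xᵀv reads: 110·m + 18·c = 316;  18·m + 5·c = 52.
(Σt·t = 110, Σt = 18, Σ1 = 5, Σt·v = 316, Σv = 52.)
Eliminating c: 5·(row 1) − 18·(row 2) gives 226·m = 5·316 − 18·52 = 644, so m = 322/113.
Then c = (52 − 18·(322/113))/5 = 16/113.

m = 2.85, c = 0.14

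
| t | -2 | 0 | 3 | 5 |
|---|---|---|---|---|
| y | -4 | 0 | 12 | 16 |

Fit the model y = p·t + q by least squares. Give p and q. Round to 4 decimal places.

The normal system MᵀM·[p, q]ᵀ = Mᵀy is [[38, 6]; [6, 4]]·[p, q]ᵀ = [124, 24]ᵀ.
det = 38·4 − 6² = 116.
p = (124·4 − 6·24)/116 = 88/29; q = (38·24 − 6·124)/116 = 42/29.

p = 3.0345, q = 1.4483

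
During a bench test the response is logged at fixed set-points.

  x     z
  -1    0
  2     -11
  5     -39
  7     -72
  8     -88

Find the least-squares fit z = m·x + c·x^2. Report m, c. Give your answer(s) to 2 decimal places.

m = -2.71, c = -1.05

From the data, Σx·x = 143, Σx·x^2 = 987, Σx^2·x^2 = 7139.
Moment sums: Σx·z = -1425, Σx^2·z = -10179.
Normal equations: [[143, 987]; [987, 7139]]·[m, c]ᵀ = [-1425, -10179]ᵀ.
Eliminating c: 7139·(row 1) − 987·(row 2) gives 46708·m = 7139·(-1425) − 987·(-10179) = -126402, so m = -63201/23354.
Then c = ((-10179) − 987·(-63201/23354))/7139 = -24561/23354.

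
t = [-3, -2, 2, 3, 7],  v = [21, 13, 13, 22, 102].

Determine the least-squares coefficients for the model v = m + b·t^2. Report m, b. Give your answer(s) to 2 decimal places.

m = 4.36, b = 1.99

Sums needed: Σ1 = 5, Σt^2 = 75, Σt^2·t^2 = 2595.
Moment sums: Σv = 171, Σt^2·v = 5489.
XᵀX·[m, b]ᵀ = Xᵀv becomes [[5, 75]; [75, 2595]]·[m, b]ᵀ = [171, 5489]ᵀ.
det = 5·2595 − 75² = 7350.
m = (171·2595 − 75·5489)/7350 = 1069/245; b = (5·5489 − 75·171)/7350 = 1462/735.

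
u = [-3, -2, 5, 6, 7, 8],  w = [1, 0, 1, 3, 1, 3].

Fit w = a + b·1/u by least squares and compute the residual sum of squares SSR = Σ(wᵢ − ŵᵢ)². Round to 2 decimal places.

SSR = 4.45

MᵀM·[a, b]ᵀ = Mᵀw reads: 6·a + (-167/840)·b = 9;  (-167/840)·a + (328049/705600)·b = 743/840.
Determinant 6·(328049/705600) − (-167/840)² = 388081/141120.
a = (9·(328049/705600) − (-167/840)·(743/840))/(388081/141120) = 3076522/1940405; b = (6·(743/840) − (-167/840)·9)/(388081/141120) = 1001448/388081.
Residuals: 532963/1940405, -572902/1940405, -427513/388081, 1910153/1940405, -1851437/1940405, 2118788/1940405; SSR = 8630784/1940405.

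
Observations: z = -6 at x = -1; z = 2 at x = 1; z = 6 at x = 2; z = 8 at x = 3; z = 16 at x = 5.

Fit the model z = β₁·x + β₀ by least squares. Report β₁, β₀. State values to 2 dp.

Compute the Gram sums: Σx·x = 40, Σx = 10, Σ1 = 5.
And Σx·z = 124, Σz = 26.
So MᵀM·[β₁, β₀]ᵀ = Mᵀz: [[40, 10]; [10, 5]]·[β₁, β₀]ᵀ = [124, 26]ᵀ.
det = 40·5 − 10² = 100.
β₁ = (124·5 − 10·26)/100 = 18/5; β₀ = (40·26 − 10·124)/100 = -2.

β₁ = 3.60, β₀ = -2.00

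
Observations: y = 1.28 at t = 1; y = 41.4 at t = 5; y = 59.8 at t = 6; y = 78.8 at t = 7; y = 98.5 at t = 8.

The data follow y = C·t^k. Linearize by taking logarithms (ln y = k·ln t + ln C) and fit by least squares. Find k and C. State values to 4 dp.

k = 2.1133, C = 1.3030

Linearized form: ln y = k·ln t + ln C. From the 5 transformed points,
Σln t = 7.4265, Σ(ln t)² = 13.9113, Σln y = 17.0181, Σln t·ln y = 31.3649.
Normal system: [[13.9113, 7.4265]; [7.4265, 5]]·[k, ln C]ᵀ = [31.3649, 17.0181]ᵀ.
Δ = 13.9113·5 − (7.4265)² = 14.4030; k = (31.3649·5 − 7.4265·17.0181)/14.4030 = 2.11333, ln C = (13.9113·17.0181 − 7.4265·31.3649)/14.4030 = 0.26467, so C = exp(0.26467) = 1.30300.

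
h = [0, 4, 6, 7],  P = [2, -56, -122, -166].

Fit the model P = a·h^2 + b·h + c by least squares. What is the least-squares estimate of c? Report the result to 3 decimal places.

From the data, Σh^2·h^2 = 3953, Σh^2·h = 623, Σh^2 = 101, Σh·h = 101, Σh = 17, Σ1 = 4.
Moment sums: Σh^2·P = -13422, Σh·P = -2118, ΣP = -342.
So XᵀX·[a, b, c]ᵀ = XᵀP: [[3953, 623, 101]; [623, 101, 17]; [101, 17, 4]]·[a, b, c]ᵀ = [-13422, -2118, -342]ᵀ.
Row-reducing yields a = -197/62, b = -17/10, c = 303/155.

c = 1.955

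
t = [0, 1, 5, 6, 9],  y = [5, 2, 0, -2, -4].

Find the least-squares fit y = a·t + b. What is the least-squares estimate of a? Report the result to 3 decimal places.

From the data, Σt·t = 143, Σt = 21, Σ1 = 5.
Right-hand side: Σt·y = -46, Σy = 1.
Eliminating b: 5·(row 1) − 21·(row 2) gives 274·a = 5·(-46) − 21·1 = -251, so a = -251/274.
Then b = (1 − 21·(-251/274))/5 = 1109/274.

a = -0.916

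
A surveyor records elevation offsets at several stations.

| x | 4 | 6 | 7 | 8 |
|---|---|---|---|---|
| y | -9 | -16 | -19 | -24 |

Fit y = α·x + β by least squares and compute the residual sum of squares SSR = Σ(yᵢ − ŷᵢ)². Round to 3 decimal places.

SSR = 0.971

AᵀA·[α, β]ᵀ = Aᵀy reads: 165·α + 25·β = -457;  25·α + 4·β = -68.
(Σx·x = 165, Σx = 25, Σ1 = 4, Σx·y = -457, Σy = -68.)
Determinant 165·4 − 25² = 35.
α = ((-457)·4 − 25·(-68))/35 = -128/35; β = (165·(-68) − 25·(-457))/35 = 41/7.
Residuals: -8/35, 3/35, 26/35, -3/5; SSR = 34/35.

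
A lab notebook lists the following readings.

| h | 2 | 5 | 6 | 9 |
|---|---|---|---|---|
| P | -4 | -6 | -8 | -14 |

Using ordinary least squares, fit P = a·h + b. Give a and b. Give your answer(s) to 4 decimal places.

From the data, Σh·h = 146, Σh = 22, Σ1 = 4.
And Σh·P = -212, ΣP = -32.
Normal equations: [[146, 22]; [22, 4]]·[a, b]ᵀ = [-212, -32]ᵀ.
det = 146·4 − 22² = 100.
a = ((-212)·4 − 22·(-32))/100 = -36/25; b = (146·(-32) − 22·(-212))/100 = -2/25.

a = -1.4400, b = -0.0800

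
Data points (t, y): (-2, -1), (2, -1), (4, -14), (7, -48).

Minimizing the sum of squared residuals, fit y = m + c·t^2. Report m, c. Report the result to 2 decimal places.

m = 3.05, c = -1.04

XᵀX·[m, c]ᵀ = Xᵀy reads: 4·m + 73·c = -64;  73·m + 2689·c = -2584.
(Σ1 = 4, Σt^2 = 73, Σt^2·t^2 = 2689, Σy = -64, Σt^2·y = -2584.)
Eliminating c: 2689·(row 1) − 73·(row 2) gives 5427·m = 2689·(-64) − 73·(-2584) = 16536, so m = 5512/1809.
Then c = ((-2584) − 73·(5512/1809))/2689 = -1888/1809.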